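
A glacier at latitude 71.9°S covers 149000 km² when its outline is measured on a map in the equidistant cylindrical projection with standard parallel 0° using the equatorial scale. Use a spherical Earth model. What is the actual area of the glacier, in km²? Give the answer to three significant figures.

For the equirectangular projection with φ₀ = 0 (plate carrée), h = 1 along meridians and k = sec φ along parallels.
Areal scale = h·k = 1 × sec φ; at 71.9°, h = 1.000, k = 3.219, so h·k = 3.219.
True area = apparent / (areal scale) = 149000 / 3.219 ≈ 46300 km².

46300 km²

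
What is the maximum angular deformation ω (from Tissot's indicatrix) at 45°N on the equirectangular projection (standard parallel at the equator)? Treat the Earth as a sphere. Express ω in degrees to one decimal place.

In the plate carrée (x = Rλ, y = Rφ), meridians are true-scale (h = 1) and parallels are stretched by k = sec φ.
At 45°: h = 1.000, k = 1.414; principal scales a = 1.414, b = 1.000.
sin(ω/2) = (a − b)/(a + b) = 0.4142/2.414 = 0.1716, so ω = 2 arcsin(0.1716) ≈ 19.8°.

19.8°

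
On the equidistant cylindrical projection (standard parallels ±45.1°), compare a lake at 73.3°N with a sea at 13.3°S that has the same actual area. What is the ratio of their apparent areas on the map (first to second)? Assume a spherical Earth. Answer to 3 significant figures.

3.39

The equidistant cylindrical projection with φ₀ = 45.1° has h = 1 (meridians true) and k = cos φ₀ / cos φ along parallels.
Areal scale at 73.3°: h·k = 1.000 × 2.456 = 2.456.
Areal scale at 13.3°: h·k = 1.000 × 0.7253 = 0.7253.
Ratio = 2.456/0.7253 ≈ 3.39.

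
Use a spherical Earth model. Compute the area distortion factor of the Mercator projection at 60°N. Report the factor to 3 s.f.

4.00

Mercator is conformal, so the point scale is isotropic: h = k = sec φ = 1/cos φ.
Areal scale = k² = sec²φ = 1/cos²(60°) = 1/0.5000² = 4.000.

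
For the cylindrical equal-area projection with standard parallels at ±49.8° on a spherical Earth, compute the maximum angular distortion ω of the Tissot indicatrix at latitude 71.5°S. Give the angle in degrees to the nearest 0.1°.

75.3°

Cylindrical equal-area (φ₀ = 49.8°): h = cos φ / cos 49.8° along meridians, k = cos 49.8° / cos φ along parallels; h·k = 1.
At 71.5°: h = 0.4916, k = 2.034; principal scales a = 2.034, b = 0.4916.
sin(ω/2) = (a − b)/(a + b) = 1.543/2.526 = 0.6107, so ω = 2 arcsin(0.6107) ≈ 75.3°.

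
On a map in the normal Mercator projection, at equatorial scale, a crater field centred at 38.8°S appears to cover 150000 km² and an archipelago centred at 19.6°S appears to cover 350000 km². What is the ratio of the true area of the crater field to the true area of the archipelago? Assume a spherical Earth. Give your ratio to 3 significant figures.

0.293

On Mercator the areal scale is sec²φ, so true area = apparent × cos²φ.
True area of crater field: 150000 × cos²(38.8°) = 150000 × 0.6074 = 91110 km².
True area of archipelago: 350000 × cos²(19.6°) = 350000 × 0.8875 = 310600 km².
Ratio = 91110 / 310600 ≈ 0.293.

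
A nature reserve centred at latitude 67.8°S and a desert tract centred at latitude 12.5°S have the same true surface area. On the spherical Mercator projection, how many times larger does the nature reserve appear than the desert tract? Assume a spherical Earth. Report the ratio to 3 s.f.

On Mercator, area is exaggerated by sec²φ = 1/cos²φ.
At 67.8°: sec²(67.8°) = 1/0.3778² = 7.005.
At 12.5°: sec²(12.5°) = 1/0.9763² = 1.049.
Ratio = 7.005/1.049 = cos²(12.5°)/cos²(67.8°) ≈ 6.68.

6.68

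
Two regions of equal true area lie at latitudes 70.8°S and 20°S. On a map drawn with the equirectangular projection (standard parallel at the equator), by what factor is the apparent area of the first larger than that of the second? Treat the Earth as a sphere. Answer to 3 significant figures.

2.86

Plate carrée maps x = Rλ, y = Rφ. The meridian scale is h = 1 and the parallel scale is k = 1/cos φ = sec φ.
Areal scale at 70.8°: h·k = 1.000 × 3.041 = 3.041.
Areal scale at 20°: h·k = 1.000 × 1.064 = 1.064.
Ratio = 3.041/1.064 ≈ 2.86.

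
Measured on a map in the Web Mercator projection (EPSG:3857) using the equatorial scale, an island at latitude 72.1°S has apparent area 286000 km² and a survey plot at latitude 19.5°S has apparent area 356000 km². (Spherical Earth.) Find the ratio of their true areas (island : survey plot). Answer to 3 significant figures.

Since Mercator area scale is 1/cos²φ, the true area equals the apparent area multiplied by cos²φ.
True area of island: 286000 × cos²(72.1°) = 286000 × 0.09447 = 27020 km².
True area of survey plot: 356000 × cos²(19.5°) = 356000 × 0.8886 = 316300 km².
Ratio = 27020 / 316300 ≈ 0.0854.

0.0854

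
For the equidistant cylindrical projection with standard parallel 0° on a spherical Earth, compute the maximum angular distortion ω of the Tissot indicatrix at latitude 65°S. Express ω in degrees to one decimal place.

In the plate carrée (x = Rλ, y = Rφ), meridians are true-scale (h = 1) and parallels are stretched by k = sec φ.
At 65°: h = 1.000, k = 2.366; principal scales a = 2.366, b = 1.000.
sin(ω/2) = (a − b)/(a + b) = 1.366/3.366 = 0.4059, so ω = 2 arcsin(0.4059) ≈ 47.9°.

47.9°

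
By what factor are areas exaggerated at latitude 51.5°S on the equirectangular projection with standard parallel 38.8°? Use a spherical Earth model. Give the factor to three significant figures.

1.25

The equidistant cylindrical projection with φ₀ = 38.8° has h = 1 (meridians true) and k = cos φ₀ / cos φ along parallels.
Areal scale = h·k = 1 × cos φ₀ / cos φ; at 51.5°, h = 1.000, k = 1.252, so h·k = 1.252.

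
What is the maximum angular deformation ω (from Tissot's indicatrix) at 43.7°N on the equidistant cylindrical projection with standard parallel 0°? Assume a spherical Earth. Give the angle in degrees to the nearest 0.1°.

Plate carrée maps x = Rλ, y = Rφ. The meridian scale is h = 1 and the parallel scale is k = 1/cos φ = sec φ.
At 43.7°: h = 1.000, k = 1.383; principal scales a = 1.383, b = 1.000.
sin(ω/2) = (a − b)/(a + b) = 0.3832/2.383 = 0.1608, so ω = 2 arcsin(0.1608) ≈ 18.5°.

18.5°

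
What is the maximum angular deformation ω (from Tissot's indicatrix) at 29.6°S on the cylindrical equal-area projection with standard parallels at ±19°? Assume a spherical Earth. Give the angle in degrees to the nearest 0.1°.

9.6°

A cylindrical equal-area projection with standard parallel φ₀ has meridian scale h = cos φ / cos φ₀ and parallel scale k = cos φ₀ / cos φ (so areas are preserved, h·k = 1).
At 29.6°: h = 0.9196, k = 1.087; principal scales a = 1.087, b = 0.9196.
sin(ω/2) = (a − b)/(a + b) = 0.1678/2.007 = 0.08363, so ω = 2 arcsin(0.08363) ≈ 9.6°.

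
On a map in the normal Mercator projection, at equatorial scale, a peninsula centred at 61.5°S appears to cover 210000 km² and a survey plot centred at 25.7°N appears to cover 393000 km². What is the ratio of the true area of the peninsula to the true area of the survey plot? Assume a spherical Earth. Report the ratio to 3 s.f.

Since Mercator area scale is 1/cos²φ, the true area equals the apparent area multiplied by cos²φ.
True area of peninsula: 210000 × cos²(61.5°) = 210000 × 0.2277 = 47810 km².
True area of survey plot: 393000 × cos²(25.7°) = 393000 × 0.8119 = 319100 km².
Ratio = 47810 / 319100 ≈ 0.150.

0.150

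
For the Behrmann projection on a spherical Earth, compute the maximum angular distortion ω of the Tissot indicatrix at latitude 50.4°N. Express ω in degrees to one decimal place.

The Behrmann projection is cylindrical equal-area with φ₀ = 30°. A cylindrical equal-area projection with standard parallel φ₀ has meridian scale h = cos φ / cos φ₀ and parallel scale k = cos φ₀ / cos φ (so areas are preserved, h·k = 1).
At 50.4°: h = 0.7360, k = 1.359; principal scales a = 1.359, b = 0.7360.
sin(ω/2) = (a − b)/(a + b) = 0.6226/2.095 = 0.2972, so ω = 2 arcsin(0.2972) ≈ 34.6°.

34.6°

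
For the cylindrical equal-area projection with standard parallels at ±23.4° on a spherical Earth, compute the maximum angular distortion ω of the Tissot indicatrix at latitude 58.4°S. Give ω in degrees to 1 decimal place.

For cylindrical equal-area with standard parallel φ₀, h = cos φ / cos φ₀ and k = cos φ₀ / cos φ, so h·k = 1.
At 58.4°: h = 0.5709, k = 1.751; principal scales a = 1.751, b = 0.5709.
sin(ω/2) = (a − b)/(a + b) = 1.181/2.322 = 0.5083, so ω = 2 arcsin(0.5083) ≈ 61.1°.

61.1°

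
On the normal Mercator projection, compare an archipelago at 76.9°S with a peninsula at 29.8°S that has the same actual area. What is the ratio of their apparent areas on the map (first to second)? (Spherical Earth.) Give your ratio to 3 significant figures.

Mercator is conformal with k = sec φ, so areal scale = k² = sec²φ.
At 76.9°: sec²(76.9°) = 1/0.2267² = 19.47.
At 29.8°: sec²(29.8°) = 1/0.8678² = 1.328.
Ratio = 19.47/1.328 = cos²(29.8°)/cos²(76.9°) ≈ 14.7.

14.7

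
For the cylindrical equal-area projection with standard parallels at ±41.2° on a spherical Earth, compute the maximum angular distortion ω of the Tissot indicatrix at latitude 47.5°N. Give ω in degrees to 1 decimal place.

Cylindrical equal-area (φ₀ = 41.2°): h = cos φ / cos 41.2° along meridians, k = cos 41.2° / cos φ along parallels; h·k = 1.
At 47.5°: h = 0.8979, k = 1.114; principal scales a = 1.114, b = 0.8979.
sin(ω/2) = (a − b)/(a + b) = 0.2158/2.012 = 0.1073, so ω = 2 arcsin(0.1073) ≈ 12.3°.

12.3°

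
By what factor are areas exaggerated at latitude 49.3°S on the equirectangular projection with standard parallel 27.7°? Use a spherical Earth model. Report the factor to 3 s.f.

The equidistant cylindrical projection with φ₀ = 27.7° has h = 1 (meridians true) and k = cos φ₀ / cos φ along parallels.
Areal scale = h·k = 1 × cos φ₀ / cos φ; at 49.3°, h = 1.000, k = 1.358, so h·k = 1.358.

1.36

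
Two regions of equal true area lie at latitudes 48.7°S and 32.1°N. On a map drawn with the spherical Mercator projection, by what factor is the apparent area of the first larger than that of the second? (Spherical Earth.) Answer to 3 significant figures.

1.65

Mercator areal scale is sec²φ.
At 48.7°: sec²(48.7°) = 1/0.6600² = 2.296.
At 32.1°: sec²(32.1°) = 1/0.8471² = 1.394.
Ratio = 2.296/1.394 = cos²(32.1°)/cos²(48.7°) ≈ 1.65.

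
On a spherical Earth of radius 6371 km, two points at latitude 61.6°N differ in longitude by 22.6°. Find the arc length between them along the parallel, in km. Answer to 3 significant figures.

Arc length along a parallel = R cos φ · Δλ (with Δλ in radians).
= 6371 × cos 61.6° × (22.6° × π/180) = 6371 × 0.4756 × 0.3944 ≈ 1200 km.

1200 km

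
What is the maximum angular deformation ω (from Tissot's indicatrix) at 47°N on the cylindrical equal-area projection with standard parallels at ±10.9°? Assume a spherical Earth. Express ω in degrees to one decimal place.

Cylindrical equal-area (φ₀ = 10.9°): h = cos φ / cos 10.9° along meridians, k = cos 10.9° / cos φ along parallels; h·k = 1.
At 47°: h = 0.6945, k = 1.440; principal scales a = 1.440, b = 0.6945.
sin(ω/2) = (a − b)/(a + b) = 0.7453/2.134 = 0.3492, so ω = 2 arcsin(0.3492) ≈ 40.9°.

40.9°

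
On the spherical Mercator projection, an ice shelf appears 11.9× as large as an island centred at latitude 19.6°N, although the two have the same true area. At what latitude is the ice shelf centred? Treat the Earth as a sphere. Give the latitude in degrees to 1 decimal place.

74.2°

For equal true areas on Mercator, apparent areas scale as sec²φ, so the ratio is cos²φ₂ / cos²φ₁.
cos²φ₂ / cos²φ₁ = 11.9  ⇒  cos φ₁ = cos 19.6° / √11.9 = 0.9421/3.450 = 0.2731.
φ₁ = arccos(0.2731) ≈ 74.2°.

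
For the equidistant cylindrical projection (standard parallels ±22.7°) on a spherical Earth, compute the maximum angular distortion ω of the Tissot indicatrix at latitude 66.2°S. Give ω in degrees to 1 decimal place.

46.1°

With standard parallel φ₀ = 22.7°, the equirectangular projection gives x = Rλ cos φ₀, y = Rφ, so h = 1 and k = cos 22.7° / cos φ.
At 66.2°: h = 1.000, k = 2.286; principal scales a = 2.286, b = 1.000.
sin(ω/2) = (a − b)/(a + b) = 1.286/3.286 = 0.3914, so ω = 2 arcsin(0.3914) ≈ 46.1°.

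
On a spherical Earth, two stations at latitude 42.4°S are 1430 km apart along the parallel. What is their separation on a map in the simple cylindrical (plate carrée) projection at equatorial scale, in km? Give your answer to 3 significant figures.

Plate carrée maps x = Rλ, y = Rφ. The meridian scale is h = 1 and the parallel scale is k = 1/cos φ = sec φ.
Along the parallel, k = sec 42.4° = 1/0.7385 = 1.354.
Map distance = 1430 × 1.354 ≈ 1940 km.

1940 km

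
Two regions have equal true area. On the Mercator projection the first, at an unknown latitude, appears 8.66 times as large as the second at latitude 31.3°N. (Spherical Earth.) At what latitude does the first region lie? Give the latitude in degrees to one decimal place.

For equal true areas on Mercator, apparent areas scale as sec²φ, so the ratio is cos²φ₂ / cos²φ₁.
cos²φ₂ / cos²φ₁ = 8.66  ⇒  cos φ₁ = cos 31.3° / √8.66 = 0.8545/2.943 = 0.2904.
φ₁ = arccos(0.2904) ≈ 73.1°.

73.1°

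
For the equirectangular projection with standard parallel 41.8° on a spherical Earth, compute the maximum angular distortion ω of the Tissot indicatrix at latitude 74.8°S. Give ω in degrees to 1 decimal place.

57.3°

In the equirectangular projection with standard parallel φ₀ = 41.8° (x = Rλ cos φ₀, y = Rφ), meridians are true-scale (h = 1) and the parallel scale is k = cos φ₀ / cos φ.
At 74.8°: h = 1.000, k = 2.843; principal scales a = 2.843, b = 1.000.
sin(ω/2) = (a − b)/(a + b) = 1.843/3.843 = 0.4796, so ω = 2 arcsin(0.4796) ≈ 57.3°.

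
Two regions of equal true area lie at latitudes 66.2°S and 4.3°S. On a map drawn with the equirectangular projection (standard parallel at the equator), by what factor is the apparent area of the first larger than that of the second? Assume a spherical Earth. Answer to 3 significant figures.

2.47

In the plate carrée (x = Rλ, y = Rφ), meridians are true-scale (h = 1) and parallels are stretched by k = sec φ.
Areal scale at 66.2°: h·k = 1.000 × 2.478 = 2.478.
Areal scale at 4.3°: h·k = 1.000 × 1.003 = 1.003.
Ratio = 2.478/1.003 ≈ 2.47.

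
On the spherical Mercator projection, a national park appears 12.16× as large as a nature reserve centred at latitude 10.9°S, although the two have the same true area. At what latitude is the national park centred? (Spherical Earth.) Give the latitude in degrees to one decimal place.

For equal true areas on Mercator, apparent areas scale as sec²φ, so the ratio is cos²φ₂ / cos²φ₁.
cos²φ₂ / cos²φ₁ = 12.16  ⇒  cos φ₁ = cos 10.9° / √12.16 = 0.9820/3.487 = 0.2816.
φ₁ = arccos(0.2816) ≈ 73.6°.

73.6°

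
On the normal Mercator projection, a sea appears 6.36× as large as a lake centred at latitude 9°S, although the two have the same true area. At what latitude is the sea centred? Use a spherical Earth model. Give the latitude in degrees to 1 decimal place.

66.9°

For equal true areas on Mercator, apparent areas scale as sec²φ, so the ratio is cos²φ₂ / cos²φ₁.
cos²φ₂ / cos²φ₁ = 6.36  ⇒  cos φ₁ = cos 9° / √6.36 = 0.9877/2.522 = 0.3916.
φ₁ = arccos(0.3916) ≈ 66.9°.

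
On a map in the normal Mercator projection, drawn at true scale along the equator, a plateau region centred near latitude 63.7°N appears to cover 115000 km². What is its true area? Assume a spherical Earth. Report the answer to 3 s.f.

22600 km²

Mercator is conformal, so the point scale is isotropic: h = k = sec φ = 1/cos φ.
Areal scale = k² = sec²φ = 1/cos²(63.7°) = 1/0.4431² = 5.094.
True area = apparent / (areal scale) = 115000 / 5.094 ≈ 22600 km².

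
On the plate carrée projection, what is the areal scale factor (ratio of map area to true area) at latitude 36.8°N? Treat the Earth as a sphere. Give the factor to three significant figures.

In the plate carrée (x = Rλ, y = Rφ), meridians are true-scale (h = 1) and parallels are stretched by k = sec φ.
Areal scale = h·k = 1 × sec φ; at 36.8°, h = 1.000, k = 1.249, so h·k = 1.249.

1.25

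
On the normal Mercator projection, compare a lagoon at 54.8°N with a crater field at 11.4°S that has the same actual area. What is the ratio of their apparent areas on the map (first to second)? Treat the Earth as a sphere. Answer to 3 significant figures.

On Mercator, area is exaggerated by sec²φ = 1/cos²φ.
At 54.8°: sec²(54.8°) = 1/0.5764² = 3.010.
At 11.4°: sec²(11.4°) = 1/0.9803² = 1.041.
Ratio = 3.010/1.041 = cos²(11.4°)/cos²(54.8°) ≈ 2.89.

2.89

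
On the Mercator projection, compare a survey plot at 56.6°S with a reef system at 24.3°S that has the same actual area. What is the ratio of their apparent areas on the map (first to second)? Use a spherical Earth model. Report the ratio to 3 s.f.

2.74

Mercator areal scale is sec²φ.
At 56.6°: sec²(56.6°) = 1/0.5505² = 3.300.
At 24.3°: sec²(24.3°) = 1/0.9114² = 1.204.
Ratio = 3.300/1.204 = cos²(24.3°)/cos²(56.6°) ≈ 2.74.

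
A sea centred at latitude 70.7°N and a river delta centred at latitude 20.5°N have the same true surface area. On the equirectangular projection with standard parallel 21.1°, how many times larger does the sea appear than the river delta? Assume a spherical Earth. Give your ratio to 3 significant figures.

2.83

The equidistant cylindrical projection with φ₀ = 21.1° has h = 1 (meridians true) and k = cos φ₀ / cos φ along parallels.
Areal scale at 70.7°: h·k = 1.000 × 2.823 = 2.823.
Areal scale at 20.5°: h·k = 1.000 × 0.9960 = 0.9960.
Ratio = 2.823/0.9960 ≈ 2.83.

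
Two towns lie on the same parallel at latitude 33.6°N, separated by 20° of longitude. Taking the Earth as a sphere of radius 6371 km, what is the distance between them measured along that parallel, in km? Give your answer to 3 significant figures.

1850 km

Arc length along a parallel = R cos φ · Δλ (with Δλ in radians).
= 6371 × cos 33.6° × (20° × π/180) = 6371 × 0.8329 × 0.3491 ≈ 1850 km.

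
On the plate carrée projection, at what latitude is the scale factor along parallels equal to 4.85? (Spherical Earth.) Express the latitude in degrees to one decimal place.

Plate carrée: h = 1, k = sec φ along parallels.
sec φ = 4.85  ⇒  cos φ = 0.2062  ⇒  φ ≈ 78.1°.

78.1°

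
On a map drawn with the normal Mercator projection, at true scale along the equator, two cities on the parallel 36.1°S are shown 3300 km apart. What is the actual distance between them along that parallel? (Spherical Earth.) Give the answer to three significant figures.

For Mercator, h = k = sec φ (a conformal cylindrical projection has a single point scale, 1/cos φ).
Along the parallel at 36.1°, map distances are exaggerated by k = sec 36.1° = 1.238.
True distance = 3300 / 1.238 = 3300 × cos 36.1° ≈ 2670 km.

2670 km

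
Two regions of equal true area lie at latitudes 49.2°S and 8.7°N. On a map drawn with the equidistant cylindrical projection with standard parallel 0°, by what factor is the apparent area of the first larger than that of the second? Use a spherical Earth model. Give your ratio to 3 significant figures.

Plate carrée maps x = Rλ, y = Rφ. The meridian scale is h = 1 and the parallel scale is k = 1/cos φ = sec φ.
Areal scale at 49.2°: h·k = 1.000 × 1.530 = 1.530.
Areal scale at 8.7°: h·k = 1.000 × 1.012 = 1.012.
Ratio = 1.530/1.012 ≈ 1.51.

1.51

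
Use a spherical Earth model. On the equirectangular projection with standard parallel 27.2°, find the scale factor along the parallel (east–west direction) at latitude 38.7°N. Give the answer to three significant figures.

1.14

The equidistant cylindrical projection with φ₀ = 27.2° has h = 1 (meridians true) and k = cos φ₀ / cos φ along parallels.
k = cos 27.2° / cos 38.7° = 0.8894/0.7804 = 1.140.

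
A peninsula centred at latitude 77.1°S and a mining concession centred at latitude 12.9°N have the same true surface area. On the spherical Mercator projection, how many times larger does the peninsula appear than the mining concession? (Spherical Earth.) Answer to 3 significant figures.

19.1

Mercator is conformal with k = sec φ, so areal scale = k² = sec²φ.
At 77.1°: sec²(77.1°) = 1/0.2233² = 20.06.
At 12.9°: sec²(12.9°) = 1/0.9748² = 1.052.
Ratio = 20.06/1.052 = cos²(12.9°)/cos²(77.1°) ≈ 19.1.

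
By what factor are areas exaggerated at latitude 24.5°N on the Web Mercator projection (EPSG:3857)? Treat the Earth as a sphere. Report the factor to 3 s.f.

1.21

For Mercator, h = k = sec φ (a conformal cylindrical projection has a single point scale, 1/cos φ).
Areal scale = k² = sec²φ = 1/cos²(24.5°) = 1/0.9100² = 1.208.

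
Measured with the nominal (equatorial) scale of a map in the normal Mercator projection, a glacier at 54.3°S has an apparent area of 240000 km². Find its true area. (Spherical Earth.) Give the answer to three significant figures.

81700 km²

For Mercator, h = k = sec φ (a conformal cylindrical projection has a single point scale, 1/cos φ).
Areal scale = k² = sec²φ = 1/cos²(54.3°) = 1/0.5835² = 2.937.
True area = apparent / (areal scale) = 240000 / 2.937 ≈ 81700 km².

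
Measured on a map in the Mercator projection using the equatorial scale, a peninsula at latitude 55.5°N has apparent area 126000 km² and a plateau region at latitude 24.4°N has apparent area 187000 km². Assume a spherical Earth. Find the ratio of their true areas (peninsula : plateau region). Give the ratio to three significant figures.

0.261

Mercator's areal exaggeration is sec²φ; hence true area = (apparent area) · cos²φ.
True area of peninsula: 126000 × cos²(55.5°) = 126000 × 0.3208 = 40420 km².
True area of plateau region: 187000 × cos²(24.4°) = 187000 × 0.8293 = 155100 km².
Ratio = 40420 / 155100 ≈ 0.261.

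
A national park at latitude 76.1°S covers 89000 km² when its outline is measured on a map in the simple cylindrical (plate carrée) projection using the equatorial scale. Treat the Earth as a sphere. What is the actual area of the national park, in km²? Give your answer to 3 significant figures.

21400 km²

Plate carrée maps x = Rλ, y = Rφ. The meridian scale is h = 1 and the parallel scale is k = 1/cos φ = sec φ.
Areal scale = h·k = 1 × sec φ; at 76.1°, h = 1.000, k = 4.163, so h·k = 4.163.
True area = apparent / (areal scale) = 89000 / 4.163 ≈ 21400 km².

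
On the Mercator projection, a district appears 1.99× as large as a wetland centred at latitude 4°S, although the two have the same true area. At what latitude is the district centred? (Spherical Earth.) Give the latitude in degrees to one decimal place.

For equal true areas on Mercator, apparent areas scale as sec²φ, so the ratio is cos²φ₂ / cos²φ₁.
cos²φ₂ / cos²φ₁ = 1.99  ⇒  cos φ₁ = cos 4° / √1.99 = 0.9976/1.411 = 0.7072.
φ₁ = arccos(0.7072) ≈ 45.0°.

45.0°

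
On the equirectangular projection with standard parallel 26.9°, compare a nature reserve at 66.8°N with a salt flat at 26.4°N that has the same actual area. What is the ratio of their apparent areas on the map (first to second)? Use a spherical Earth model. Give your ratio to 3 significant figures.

2.27

With standard parallel φ₀ = 26.9°, the equirectangular projection gives x = Rλ cos φ₀, y = Rφ, so h = 1 and k = cos 26.9° / cos φ.
Areal scale at 66.8°: h·k = 1.000 × 2.264 = 2.264.
Areal scale at 26.4°: h·k = 1.000 × 0.9956 = 0.9956.
Ratio = 2.264/0.9956 ≈ 2.27.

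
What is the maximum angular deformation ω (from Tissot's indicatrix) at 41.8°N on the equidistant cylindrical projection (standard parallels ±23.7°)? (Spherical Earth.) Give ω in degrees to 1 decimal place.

11.8°

With standard parallel φ₀ = 23.7°, the equirectangular projection gives x = Rλ cos φ₀, y = Rφ, so h = 1 and k = cos 23.7° / cos φ.
At 41.8°: h = 1.000, k = 1.228; principal scales a = 1.228, b = 1.000.
sin(ω/2) = (a − b)/(a + b) = 0.2283/2.228 = 0.1025, so ω = 2 arcsin(0.1025) ≈ 11.8°.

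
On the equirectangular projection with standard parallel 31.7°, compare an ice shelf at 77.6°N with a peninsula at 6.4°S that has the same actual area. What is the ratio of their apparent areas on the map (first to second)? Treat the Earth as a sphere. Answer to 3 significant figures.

4.63

With standard parallel φ₀ = 31.7°, the equirectangular projection gives x = Rλ cos φ₀, y = Rφ, so h = 1 and k = cos 31.7° / cos φ.
Areal scale at 77.6°: h·k = 1.000 × 3.962 = 3.962.
Areal scale at 6.4°: h·k = 1.000 × 0.8561 = 0.8561.
Ratio = 3.962/0.8561 ≈ 4.63.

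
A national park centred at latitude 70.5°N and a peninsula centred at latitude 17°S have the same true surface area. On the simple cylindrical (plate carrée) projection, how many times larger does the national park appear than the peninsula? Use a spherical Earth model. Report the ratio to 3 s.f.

In the plate carrée (x = Rλ, y = Rφ), meridians are true-scale (h = 1) and parallels are stretched by k = sec φ.
Areal scale at 70.5°: h·k = 1.000 × 2.996 = 2.996.
Areal scale at 17°: h·k = 1.000 × 1.046 = 1.046.
Ratio = 2.996/1.046 ≈ 2.86.

2.86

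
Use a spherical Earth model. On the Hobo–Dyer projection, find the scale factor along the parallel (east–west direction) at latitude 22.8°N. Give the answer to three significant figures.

0.861

The Hobo–Dyer projection is cylindrical equal-area with φ₀ = 37.5°. Cylindrical equal-area (φ₀ = 37.5°): h = cos φ / cos 37.5° along meridians, k = cos 37.5° / cos φ along parallels; h·k = 1.
k = cos 37.5° / cos 22.8° = 0.7934/0.9219 = 0.8606.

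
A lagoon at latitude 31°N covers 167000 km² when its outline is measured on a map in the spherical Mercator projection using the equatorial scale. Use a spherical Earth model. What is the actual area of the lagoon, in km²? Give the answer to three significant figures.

123000 km²

Mercator is conformal, so the point scale is isotropic: h = k = sec φ = 1/cos φ.
Areal scale = k² = sec²φ = 1/cos²(31°) = 1/0.8572² = 1.361.
True area = apparent / (areal scale) = 167000 / 1.361 ≈ 123000 km².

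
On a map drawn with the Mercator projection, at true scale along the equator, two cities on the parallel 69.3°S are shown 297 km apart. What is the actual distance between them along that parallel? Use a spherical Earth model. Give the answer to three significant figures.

For Mercator, h = k = sec φ (a conformal cylindrical projection has a single point scale, 1/cos φ).
Along the parallel at 69.3°, map distances are exaggerated by k = sec 69.3° = 2.829.
True distance = 297 / 2.829 = 297 × cos 69.3° ≈ 105 km.

105 km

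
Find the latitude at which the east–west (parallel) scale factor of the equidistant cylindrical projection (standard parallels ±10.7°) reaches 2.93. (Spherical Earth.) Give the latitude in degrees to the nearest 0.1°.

70.4°

In the equirectangular projection with standard parallel φ₀ = 10.7° (x = Rλ cos φ₀, y = Rφ), meridians are true-scale (h = 1) and the parallel scale is k = cos φ₀ / cos φ.
k = cos φ₀ / cos φ = 2.93  ⇒  cos φ = cos 10.7° / 2.93 = 0.3354.
φ = arccos(0.3354) ≈ 70.4°.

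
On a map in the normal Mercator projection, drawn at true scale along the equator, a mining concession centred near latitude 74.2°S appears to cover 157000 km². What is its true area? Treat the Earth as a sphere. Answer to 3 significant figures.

11600 km²

Mercator is conformal, so the point scale is isotropic: h = k = sec φ = 1/cos φ.
Areal scale = k² = sec²φ = 1/cos²(74.2°) = 1/0.2723² = 13.49.
True area = apparent / (areal scale) = 157000 / 13.49 ≈ 11600 km².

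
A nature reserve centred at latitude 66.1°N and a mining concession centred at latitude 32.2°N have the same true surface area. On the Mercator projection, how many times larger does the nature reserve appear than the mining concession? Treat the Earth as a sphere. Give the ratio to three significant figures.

4.36

On Mercator, area is exaggerated by sec²φ = 1/cos²φ.
At 66.1°: sec²(66.1°) = 1/0.4051² = 6.092.
At 32.2°: sec²(32.2°) = 1/0.8462² = 1.397.
Ratio = 6.092/1.397 = cos²(32.2°)/cos²(66.1°) ≈ 4.36.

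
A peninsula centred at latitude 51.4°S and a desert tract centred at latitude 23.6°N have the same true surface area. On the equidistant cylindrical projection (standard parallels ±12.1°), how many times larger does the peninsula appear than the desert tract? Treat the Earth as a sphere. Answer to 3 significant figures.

1.47

The equidistant cylindrical projection with φ₀ = 12.1° has h = 1 (meridians true) and k = cos φ₀ / cos φ along parallels.
Areal scale at 51.4°: h·k = 1.000 × 1.567 = 1.567.
Areal scale at 23.6°: h·k = 1.000 × 1.067 = 1.067.
Ratio = 1.567/1.067 ≈ 1.47.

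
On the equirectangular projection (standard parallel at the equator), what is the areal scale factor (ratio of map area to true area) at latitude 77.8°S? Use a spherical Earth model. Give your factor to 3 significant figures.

4.73

For the equirectangular projection with φ₀ = 0 (plate carrée), h = 1 along meridians and k = sec φ along parallels.
Areal scale = h·k = 1 × sec φ; at 77.8°, h = 1.000, k = 4.732, so h·k = 4.732.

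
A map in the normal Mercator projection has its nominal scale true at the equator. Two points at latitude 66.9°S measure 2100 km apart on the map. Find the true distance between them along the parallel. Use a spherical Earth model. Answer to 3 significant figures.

824 km

Mercator is conformal, so the point scale is isotropic: h = k = sec φ = 1/cos φ.
Along the parallel at 66.9°, map distances are exaggerated by k = sec 66.9° = 2.549.
True distance = 2100 / 2.549 = 2100 × cos 66.9° ≈ 824 km.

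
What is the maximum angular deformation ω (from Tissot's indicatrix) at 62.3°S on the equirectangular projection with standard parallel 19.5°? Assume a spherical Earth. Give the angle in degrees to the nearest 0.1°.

In the equirectangular projection with standard parallel φ₀ = 19.5° (x = Rλ cos φ₀, y = Rφ), meridians are true-scale (h = 1) and the parallel scale is k = cos φ₀ / cos φ.
At 62.3°: h = 1.000, k = 2.028; principal scales a = 2.028, b = 1.000.
sin(ω/2) = (a − b)/(a + b) = 1.028/3.028 = 0.3395, so ω = 2 arcsin(0.3395) ≈ 39.7°.

39.7°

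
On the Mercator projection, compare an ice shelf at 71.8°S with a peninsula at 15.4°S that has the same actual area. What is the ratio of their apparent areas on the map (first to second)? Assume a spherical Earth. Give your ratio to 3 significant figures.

9.53

Mercator is conformal with k = sec φ, so areal scale = k² = sec²φ.
At 71.8°: sec²(71.8°) = 1/0.3123² = 10.25.
At 15.4°: sec²(15.4°) = 1/0.9641² = 1.076.
Ratio = 10.25/1.076 = cos²(15.4°)/cos²(71.8°) ≈ 9.53.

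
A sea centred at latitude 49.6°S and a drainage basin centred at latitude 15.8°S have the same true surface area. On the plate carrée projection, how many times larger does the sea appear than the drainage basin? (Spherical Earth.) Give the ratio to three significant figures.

In the plate carrée (x = Rλ, y = Rφ), meridians are true-scale (h = 1) and parallels are stretched by k = sec φ.
Areal scale at 49.6°: h·k = 1.000 × 1.543 = 1.543.
Areal scale at 15.8°: h·k = 1.000 × 1.039 = 1.039.
Ratio = 1.543/1.039 ≈ 1.48.

1.48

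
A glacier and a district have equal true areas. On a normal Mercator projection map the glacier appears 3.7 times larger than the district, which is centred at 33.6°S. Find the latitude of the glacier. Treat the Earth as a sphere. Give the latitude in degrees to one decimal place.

64.3°

On Mercator, (apparent₁)/(apparent₂) = sec²φ₁ / sec²φ₂ when true areas are equal.
cos²φ₂ / cos²φ₁ = 3.7  ⇒  cos φ₁ = cos 33.6° / √3.7 = 0.8329/1.924 = 0.4330.
φ₁ = arccos(0.4330) ≈ 64.3°.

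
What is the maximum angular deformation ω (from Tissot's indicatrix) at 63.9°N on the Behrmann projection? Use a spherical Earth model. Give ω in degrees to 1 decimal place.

72.3°

Behrmann is a cylindrical equal-area projection with standard parallels at ±30°. For cylindrical equal-area with standard parallel φ₀, h = cos φ / cos φ₀ and k = cos φ₀ / cos φ, so h·k = 1.
At 63.9°: h = 0.5080, k = 1.969; principal scales a = 1.969, b = 0.5080.
sin(ω/2) = (a − b)/(a + b) = 1.461/2.477 = 0.5897, so ω = 2 arcsin(0.5897) ≈ 72.3°.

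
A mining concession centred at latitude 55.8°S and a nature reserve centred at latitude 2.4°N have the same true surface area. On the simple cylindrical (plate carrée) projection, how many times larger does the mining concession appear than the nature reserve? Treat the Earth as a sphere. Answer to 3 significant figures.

In the plate carrée (x = Rλ, y = Rφ), meridians are true-scale (h = 1) and parallels are stretched by k = sec φ.
Areal scale at 55.8°: h·k = 1.000 × 1.779 = 1.779.
Areal scale at 2.4°: h·k = 1.000 × 1.001 = 1.001.
Ratio = 1.779/1.001 ≈ 1.78.

1.78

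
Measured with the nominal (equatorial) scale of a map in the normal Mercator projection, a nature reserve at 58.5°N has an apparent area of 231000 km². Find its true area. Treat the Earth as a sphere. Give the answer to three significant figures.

Mercator is conformal, so the point scale is isotropic: h = k = sec φ = 1/cos φ.
Areal scale = k² = sec²φ = 1/cos²(58.5°) = 1/0.5225² = 3.663.
True area = apparent / (areal scale) = 231000 / 3.663 ≈ 63100 km².

63100 km²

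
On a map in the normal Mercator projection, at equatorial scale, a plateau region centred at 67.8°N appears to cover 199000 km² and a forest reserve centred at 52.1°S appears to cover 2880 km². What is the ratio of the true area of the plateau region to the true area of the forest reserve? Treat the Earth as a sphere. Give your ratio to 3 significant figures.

26.1

On Mercator the areal scale is sec²φ, so true area = apparent × cos²φ.
True area of plateau region: 199000 × cos²(67.8°) = 199000 × 0.1428 = 28410 km².
True area of forest reserve: 2880 × cos²(52.1°) = 2880 × 0.3773 = 1087 km².
Ratio = 28410 / 1087 ≈ 26.1.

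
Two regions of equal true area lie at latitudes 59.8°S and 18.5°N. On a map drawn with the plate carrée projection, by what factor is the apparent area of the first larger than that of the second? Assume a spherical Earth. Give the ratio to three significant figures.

For the equirectangular projection with φ₀ = 0 (plate carrée), h = 1 along meridians and k = sec φ along parallels.
Areal scale at 59.8°: h·k = 1.000 × 1.988 = 1.988.
Areal scale at 18.5°: h·k = 1.000 × 1.054 = 1.054.
Ratio = 1.988/1.054 ≈ 1.89.

1.89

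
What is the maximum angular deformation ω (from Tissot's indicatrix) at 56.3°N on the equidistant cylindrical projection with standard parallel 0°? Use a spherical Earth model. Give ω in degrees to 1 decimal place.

33.3°

Plate carrée maps x = Rλ, y = Rφ. The meridian scale is h = 1 and the parallel scale is k = 1/cos φ = sec φ.
At 56.3°: h = 1.000, k = 1.802; principal scales a = 1.802, b = 1.000.
sin(ω/2) = (a − b)/(a + b) = 0.8023/2.802 = 0.2863, so ω = 2 arcsin(0.2863) ≈ 33.3°.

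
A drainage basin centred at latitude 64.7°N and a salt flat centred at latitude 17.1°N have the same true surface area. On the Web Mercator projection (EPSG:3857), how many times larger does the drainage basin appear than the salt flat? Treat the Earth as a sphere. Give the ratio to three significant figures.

Mercator is conformal with k = sec φ, so areal scale = k² = sec²φ.
At 64.7°: sec²(64.7°) = 1/0.4274² = 5.475.
At 17.1°: sec²(17.1°) = 1/0.9558² = 1.095.
Ratio = 5.475/1.095 = cos²(17.1°)/cos²(64.7°) ≈ 5.00.

5.00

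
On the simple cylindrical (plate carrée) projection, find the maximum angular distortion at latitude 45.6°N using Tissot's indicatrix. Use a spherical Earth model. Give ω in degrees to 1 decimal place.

20.4°

Plate carrée maps x = Rλ, y = Rφ. The meridian scale is h = 1 and the parallel scale is k = 1/cos φ = sec φ.
At 45.6°: h = 1.000, k = 1.429; principal scales a = 1.429, b = 1.000.
sin(ω/2) = (a − b)/(a + b) = 0.4293/2.429 = 0.1767, so ω = 2 arcsin(0.1767) ≈ 20.4°.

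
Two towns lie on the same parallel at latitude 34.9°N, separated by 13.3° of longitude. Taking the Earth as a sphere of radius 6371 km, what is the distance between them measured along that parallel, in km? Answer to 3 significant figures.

Arc length along a parallel = R cos φ · Δλ (with Δλ in radians).
= 6371 × cos 34.9° × (13.3° × π/180) = 6371 × 0.8202 × 0.2321 ≈ 1210 km.

1210 km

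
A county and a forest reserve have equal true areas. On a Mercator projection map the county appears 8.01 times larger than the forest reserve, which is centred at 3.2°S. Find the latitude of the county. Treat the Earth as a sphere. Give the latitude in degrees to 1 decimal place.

For equal true areas on Mercator, apparent areas scale as sec²φ, so the ratio is cos²φ₂ / cos²φ₁.
cos²φ₂ / cos²φ₁ = 8.01  ⇒  cos φ₁ = cos 3.2° / √8.01 = 0.9984/2.830 = 0.3528.
φ₁ = arccos(0.3528) ≈ 69.3°.

69.3°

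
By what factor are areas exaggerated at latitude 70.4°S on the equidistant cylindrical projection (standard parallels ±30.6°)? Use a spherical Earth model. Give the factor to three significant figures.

In the equirectangular projection with standard parallel φ₀ = 30.6° (x = Rλ cos φ₀, y = Rφ), meridians are true-scale (h = 1) and the parallel scale is k = cos φ₀ / cos φ.
Areal scale = h·k = 1 × cos φ₀ / cos φ; at 70.4°, h = 1.000, k = 2.566, so h·k = 2.566.

2.57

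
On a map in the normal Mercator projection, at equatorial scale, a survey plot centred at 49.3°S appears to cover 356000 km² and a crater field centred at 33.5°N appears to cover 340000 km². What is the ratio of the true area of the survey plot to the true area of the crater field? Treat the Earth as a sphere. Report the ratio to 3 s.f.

Since Mercator area scale is 1/cos²φ, the true area equals the apparent area multiplied by cos²φ.
True area of survey plot: 356000 × cos²(49.3°) = 356000 × 0.4252 = 151400 km².
True area of crater field: 340000 × cos²(33.5°) = 340000 × 0.6954 = 236400 km².
Ratio = 151400 / 236400 ≈ 0.640.

0.640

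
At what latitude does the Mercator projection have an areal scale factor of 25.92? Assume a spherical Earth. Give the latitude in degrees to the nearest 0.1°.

Mercator areal scale is sec²φ.
sec²φ = 25.92  ⇒  cos²φ = 0.03858  ⇒  cos φ = 0.1964.
φ = arccos(0.1964) ≈ 78.7°.

78.7°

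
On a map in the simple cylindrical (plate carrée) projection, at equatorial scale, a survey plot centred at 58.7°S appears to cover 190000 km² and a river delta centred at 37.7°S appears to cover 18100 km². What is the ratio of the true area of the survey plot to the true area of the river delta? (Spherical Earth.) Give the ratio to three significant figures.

On the plate carrée, areal scale = h·k = 1 × sec φ, so true area = apparent × cos φ.
True area of survey plot: 190000 × cos(58.7°) = 190000 × 0.5195 = 98710 km².
True area of river delta: 18100 × cos(37.7°) = 18100 × 0.7912 = 14320 km².
Ratio = 98710 / 14320 ≈ 6.89.

6.89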